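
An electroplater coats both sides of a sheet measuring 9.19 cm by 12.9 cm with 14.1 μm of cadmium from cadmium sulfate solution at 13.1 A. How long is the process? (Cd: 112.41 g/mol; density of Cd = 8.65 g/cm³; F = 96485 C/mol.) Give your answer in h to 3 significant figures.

0.105 h

Plated area = 2 × 9.19 × 12.9 = 237.1 cm²
Volume = 237.1 × 14.1×10⁻⁴ cm = 0.3343 cm³
m(Cd) = 0.3343 × 8.65 = 2.892 g
n(Cd) = 2.892 / 112.41 = 0.02573 mol; n(e⁻) = 2 × 0.02573 = 0.05146 mol
Q = 0.05146 × 96485 = 4965 C
t = 4965 / 13.1 = 379.0 s = 0.105 h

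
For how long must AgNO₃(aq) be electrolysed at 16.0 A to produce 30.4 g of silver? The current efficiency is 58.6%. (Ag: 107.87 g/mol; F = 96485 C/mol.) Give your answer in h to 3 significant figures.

n(Ag) = 30.4 / 107.87 = 0.2818 mol
Ag⁺ + e⁻ → Ag, so n(e⁻) = 0.2818 mol
Q = 0.2818 × 96485 / 0.586 = 46400 C
t = Q / I = 46400 / 16.0 = 2900 s = 0.806 h

0.806 h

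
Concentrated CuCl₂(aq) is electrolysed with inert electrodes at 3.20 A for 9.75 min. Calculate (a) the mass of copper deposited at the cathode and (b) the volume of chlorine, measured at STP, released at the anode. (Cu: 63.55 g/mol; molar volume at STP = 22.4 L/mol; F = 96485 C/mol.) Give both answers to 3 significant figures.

Q = 3.20 × 585 = 1872 C; n(e⁻) = 1872 / 96485 = 0.01940 mol
Cathode: Cu²⁺ + 2e⁻ → Cu → n(Cu) = 0.01940/2 = 0.009700 mol → 0.616 g
Anode: 2Cl⁻ → Cl₂ + 2e⁻ → n(Cl₂) = 0.01940/2 = 0.009700 mol → 0.217 L

0.616 g Cu; 0.217 L Cl₂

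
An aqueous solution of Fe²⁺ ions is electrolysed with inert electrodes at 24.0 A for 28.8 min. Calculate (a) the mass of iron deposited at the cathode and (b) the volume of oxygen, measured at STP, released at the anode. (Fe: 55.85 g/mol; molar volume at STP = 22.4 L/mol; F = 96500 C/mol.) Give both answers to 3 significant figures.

Q = 24.0 × 1728 = 41470 C; n(e⁻) = 41470 / 96500 = 0.4297 mol
Cathode: Fe²⁺ + 2e⁻ → Fe → n(Fe) = 0.4297/2 = 0.2149 mol → 12.0 g
Anode: 2H₂O → O₂ + 4H⁺ + 4e⁻ → n(O₂) = 0.4297/4 = 0.1074 mol → 2.41 L

12.0 g Fe; 2.41 L O₂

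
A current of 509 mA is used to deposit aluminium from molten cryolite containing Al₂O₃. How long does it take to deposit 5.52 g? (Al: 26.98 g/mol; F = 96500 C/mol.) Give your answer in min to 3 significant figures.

1940 min

n(Al) = 5.52 / 26.98 = 0.2046 mol
Al³⁺ + 3e⁻ → Al, so n(e⁻) = 3 × 0.2046 = 0.6138 mol
Q = 0.6138 × 96500 = 59230 C
t = Q / I = 59230 / 0.509 = 1.164×10^5 s = 1940 min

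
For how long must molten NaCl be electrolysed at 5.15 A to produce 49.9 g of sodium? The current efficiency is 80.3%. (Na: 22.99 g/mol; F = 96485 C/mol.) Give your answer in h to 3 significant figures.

14.1 h

n(Na) = 49.9 / 22.99 = 2.171 mol
Na⁺ + e⁻ → Na, so n(e⁻) = 2.171 mol
Q = 2.171 × 96485 / 0.803 = 2.609×10^5 C
t = Q / I = 2.609×10^5 / 5.15 = 50660 s = 14.1 h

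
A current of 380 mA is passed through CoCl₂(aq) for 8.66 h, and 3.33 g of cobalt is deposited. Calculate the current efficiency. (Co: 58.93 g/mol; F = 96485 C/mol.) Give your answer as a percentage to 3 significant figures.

Q = 0.380 × 31176 = 11850 C
n(e⁻) = 11850 / 96485 = 0.1228 mol
Co²⁺ + 2e⁻ → Co, so theoretical n(Co) = 0.06140 mol → 3.618 g
Efficiency = 3.33 / 3.618 = 0.9204 = 92.0%

92.0%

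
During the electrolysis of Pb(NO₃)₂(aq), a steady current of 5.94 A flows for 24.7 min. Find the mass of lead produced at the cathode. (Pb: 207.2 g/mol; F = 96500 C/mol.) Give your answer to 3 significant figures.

9.45 g

Charge passed = 5.94 × 1482 = 8803 C
n(e⁻) = Q/F = 8803/96500 = 0.09122 mol
Pb²⁺ + 2e⁻ → Pb, so n(Pb) = 0.09122 / 2 = 0.04561 mol
m = 0.04561 × 207.2 = 9.45 g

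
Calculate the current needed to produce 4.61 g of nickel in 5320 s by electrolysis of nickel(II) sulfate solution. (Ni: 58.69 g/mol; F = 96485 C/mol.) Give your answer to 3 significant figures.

2.85 A

n(Ni) = 4.61 / 58.69 = 0.07855 mol
Ni²⁺ + 2e⁻ → Ni, so n(e⁻) = 2 × 0.07855 = 0.1571 mol
Q = 0.1571 × 96485 = 15160 C
I = Q / t = 15160 / 5320 s = 2.85 A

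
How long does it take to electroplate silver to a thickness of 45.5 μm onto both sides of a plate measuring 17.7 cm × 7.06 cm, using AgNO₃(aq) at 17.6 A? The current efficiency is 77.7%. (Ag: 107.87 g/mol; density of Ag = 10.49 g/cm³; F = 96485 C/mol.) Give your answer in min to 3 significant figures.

13.0 min

Plated area = 2 × 17.7 × 7.06 = 249.9 cm²
Volume = 249.9 × 45.5×10⁻⁴ cm = 1.137 cm³
m(Ag) = 1.137 × 10.49 = 11.93 g
n(Ag) = 11.93 / 107.87 = 0.1106 mol; n(e⁻) = 0.1106 mol
Q = 0.1106 × 96485 / 0.777 = 13730 C
t = 13730 / 17.6 = 780.1 s = 13.0 min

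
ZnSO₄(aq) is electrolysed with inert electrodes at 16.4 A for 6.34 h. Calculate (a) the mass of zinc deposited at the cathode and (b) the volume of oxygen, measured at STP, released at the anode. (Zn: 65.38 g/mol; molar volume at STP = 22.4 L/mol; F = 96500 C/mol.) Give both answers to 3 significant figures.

Q = 16.4 × 22824 = 3.743×10^5 C; n(e⁻) = 3.743×10^5 / 96500 = 3.879 mol
Cathode: Zn²⁺ + 2e⁻ → Zn → n(Zn) = 3.879/2 = 1.940 mol → 127 g
Anode: 2H₂O → O₂ + 4H⁺ + 4e⁻ → n(O₂) = 3.879/4 = 0.9698 mol → 21.7 L

127 g Zn; 21.7 L O₂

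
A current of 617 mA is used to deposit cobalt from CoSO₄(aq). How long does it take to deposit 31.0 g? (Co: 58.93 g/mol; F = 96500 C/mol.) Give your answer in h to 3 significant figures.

45.7 h

n(Co) = 31.0 / 58.93 = 0.5260 mol
Co²⁺ + 2e⁻ → Co, so n(e⁻) = 2 × 0.5260 = 1.052 mol
Q = 1.052 × 96500 = 1.015×10^5 C
t = Q / I = 1.015×10^5 / 0.617 = 1.645×10^5 s = 45.7 h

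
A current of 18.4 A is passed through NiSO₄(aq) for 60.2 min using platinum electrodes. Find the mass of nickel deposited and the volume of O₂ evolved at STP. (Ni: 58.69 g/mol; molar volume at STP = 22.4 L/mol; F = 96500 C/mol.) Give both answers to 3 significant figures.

Q = 18.4 × 3612 = 66460 C; n(e⁻) = 66460 / 96500 = 0.6887 mol
Cathode: Ni²⁺ + 2e⁻ → Ni → n(Ni) = 0.6887/2 = 0.3444 mol → 20.2 g
Anode: 2H₂O → O₂ + 4H⁺ + 4e⁻ → n(O₂) = 0.6887/4 = 0.1722 mol → 3.86 L

20.2 g Ni; 3.86 L O₂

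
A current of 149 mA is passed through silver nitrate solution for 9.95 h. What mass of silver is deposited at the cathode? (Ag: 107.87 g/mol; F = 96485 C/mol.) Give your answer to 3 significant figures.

5.97 g

Q = It = 0.149 × 35820 = 5337 C
Moles of electrons = 5337 / 96485 = 0.05531 mol
Ag⁺ + e⁻ → Ag, so n(Ag) = 0.05531 mol
m = 0.05531 × 107.87 = 5.97 g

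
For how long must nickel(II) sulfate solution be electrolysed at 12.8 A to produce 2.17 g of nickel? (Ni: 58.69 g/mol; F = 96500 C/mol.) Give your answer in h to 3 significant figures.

n(Ni) = 2.17 / 58.69 = 0.03697 mol
Ni²⁺ + 2e⁻ → Ni, so n(e⁻) = 2 × 0.03697 = 0.07394 mol
Q = 0.07394 × 96500 = 7135 C
t = Q / I = 7135 / 12.8 = 557.4 s = 0.155 h

0.155 h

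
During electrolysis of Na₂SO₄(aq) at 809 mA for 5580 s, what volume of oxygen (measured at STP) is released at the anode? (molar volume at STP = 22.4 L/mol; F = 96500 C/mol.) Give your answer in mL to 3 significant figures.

Charge passed = 0.809 × 5580 = 4514 C
n(e⁻) = 4514 / 96500 = 0.04678 mol
2H₂O → O₂ + 4H⁺ + 4e⁻, so n(O₂) = 0.04678 / 4 = 0.01170 mol
V = 0.01170 × 22.4 = 0.2621 L
= 262 mL

262 mL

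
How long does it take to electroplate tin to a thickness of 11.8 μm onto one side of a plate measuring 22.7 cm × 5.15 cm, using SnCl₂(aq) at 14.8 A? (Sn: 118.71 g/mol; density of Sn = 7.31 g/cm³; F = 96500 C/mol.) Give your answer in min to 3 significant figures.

1.85 min

Plated area = 22.7 × 5.15 = 116.9 cm²
Volume = 116.9 × 11.8×10⁻⁴ cm = 0.1379 cm³
m(Sn) = 0.1379 × 7.31 = 1.008 g
n(Sn) = 1.008 / 118.71 = 0.008491 mol; n(e⁻) = 2 × 0.008491 = 0.01698 mol
Q = 0.01698 × 96500 = 1639 C
t = 1639 / 14.8 = 110.7 s = 1.85 min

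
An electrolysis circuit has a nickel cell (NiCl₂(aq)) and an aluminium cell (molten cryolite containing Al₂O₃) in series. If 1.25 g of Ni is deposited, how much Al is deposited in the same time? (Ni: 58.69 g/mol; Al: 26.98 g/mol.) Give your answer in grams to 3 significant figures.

0.383 g

n(Ni) = 1.25 / 58.69 = 0.02130 mol
Ni²⁺ + 2e⁻ → Ni, so n(e⁻) = 2 × 0.02130 = 0.04260 mol
Same current for the same time ⇒ same n(e⁻) = 0.04260 mol in both cells.
Al³⁺ + 3e⁻ → Al, so n(Al) = 0.04260 / 3 = 0.01420 mol
m(Al) = 0.01420 × 26.98 = 0.383 g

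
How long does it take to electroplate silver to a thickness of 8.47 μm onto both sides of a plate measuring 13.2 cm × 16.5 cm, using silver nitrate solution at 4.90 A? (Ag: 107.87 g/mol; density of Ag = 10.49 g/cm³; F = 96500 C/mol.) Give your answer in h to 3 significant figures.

0.196 h

Plated area = 2 × 13.2 × 16.5 = 435.6 cm²
Volume = 435.6 × 8.47×10⁻⁴ cm = 0.3690 cm³
m(Ag) = 0.3690 × 10.49 = 3.871 g
n(Ag) = 3.871 / 107.87 = 0.03589 mol; n(e⁻) = 0.03589 mol
Q = 0.03589 × 96500 = 3463 C
t = 3463 / 4.90 = 706.7 s = 0.196 h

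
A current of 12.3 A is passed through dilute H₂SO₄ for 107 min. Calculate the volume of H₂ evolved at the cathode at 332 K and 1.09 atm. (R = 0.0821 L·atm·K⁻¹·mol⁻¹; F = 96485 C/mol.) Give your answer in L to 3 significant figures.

Q = It = 12.3 × 6420 = 78970 C
n(e⁻) = 78970 / 96485 = 0.8185 mol
2H⁺ + 2e⁻ → H₂, so n(H₂) = 0.8185 / 2 = 0.4093 mol
V = nRT/P = 0.4093 × 0.0821 × 332 / 1.09 = 10.24 L

10.2 L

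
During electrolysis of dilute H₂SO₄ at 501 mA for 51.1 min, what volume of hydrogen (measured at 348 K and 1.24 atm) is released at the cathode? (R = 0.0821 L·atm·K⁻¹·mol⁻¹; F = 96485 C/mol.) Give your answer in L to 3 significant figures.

Charge passed = 0.501 × 3066 = 1536 C
n(e⁻) = Q/F = 1536/96485 = 0.01592 mol
2H⁺ + 2e⁻ → H₂, so n(H₂) = 0.01592 / 2 = 0.007960 mol
V = nRT/P = 0.007960 × 0.0821 × 348 / 1.24 = 0.1834 L

0.183 L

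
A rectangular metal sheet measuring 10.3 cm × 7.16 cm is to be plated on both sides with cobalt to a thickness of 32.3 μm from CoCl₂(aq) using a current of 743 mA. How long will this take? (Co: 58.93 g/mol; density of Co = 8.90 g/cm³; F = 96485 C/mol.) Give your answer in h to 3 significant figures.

5.19 h

Plated area = 2 × 10.3 × 7.16 = 147.5 cm²
Volume = 147.5 × 32.3×10⁻⁴ cm = 0.4764 cm³
m(Co) = 0.4764 × 8.90 = 4.240 g
n(Co) = 4.240 / 58.93 = 0.07195 mol; n(e⁻) = 2 × 0.07195 = 0.1439 mol
Q = 0.1439 × 96485 = 13880 C
t = 13880 / 0.743 = 18680 s = 5.19 h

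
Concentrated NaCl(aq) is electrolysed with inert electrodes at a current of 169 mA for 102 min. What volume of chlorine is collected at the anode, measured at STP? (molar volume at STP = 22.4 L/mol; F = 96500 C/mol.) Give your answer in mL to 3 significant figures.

120 mL

Q = 0.169 A × 6120 s = 1034 C
Moles of electrons = 1034 / 96500 = 0.01072 mol
2Cl⁻ → Cl₂ + 2e⁻, so n(Cl₂) = 0.01072 / 2 = 0.005360 mol
V = 0.005360 × 22.4 = 0.1201 L
= 120 mL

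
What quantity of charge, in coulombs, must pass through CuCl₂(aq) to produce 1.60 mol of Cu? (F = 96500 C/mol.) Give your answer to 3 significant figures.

Cu²⁺ + 2e⁻ → Cu, so n(e⁻) = 2 × 1.60 = 3.200 mol
Q = 3.200 × 96500 = 3.088×10^5 C

3.09×10^5 C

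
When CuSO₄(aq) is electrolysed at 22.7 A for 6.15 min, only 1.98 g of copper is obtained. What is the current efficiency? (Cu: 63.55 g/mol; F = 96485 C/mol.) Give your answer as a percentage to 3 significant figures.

Q = 22.7 × 369 = 8376 C
n(e⁻) = 8376 / 96485 = 0.08681 mol
Cu²⁺ + 2e⁻ → Cu, so theoretical n(Cu) = 0.04341 mol → 2.759 g
Efficiency = 1.98 / 2.759 = 0.7177 = 71.8%

71.8%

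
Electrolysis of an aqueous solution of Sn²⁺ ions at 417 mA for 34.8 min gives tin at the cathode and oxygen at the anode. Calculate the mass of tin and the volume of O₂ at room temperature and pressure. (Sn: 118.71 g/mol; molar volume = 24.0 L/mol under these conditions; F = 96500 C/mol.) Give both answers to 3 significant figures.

Q = 0.417 × 2088 = 870.7 C; n(e⁻) = 870.7 / 96500 = 0.009023 mol
Cathode: Sn²⁺ + 2e⁻ → Sn → n(Sn) = 0.009023/2 = 0.004512 mol → 0.536 g
Anode: 2H₂O → O₂ + 4H⁺ + 4e⁻ → n(O₂) = 0.009023/4 = 0.002256 mol → 0.0541 L

0.536 g Sn; 0.0541 L O₂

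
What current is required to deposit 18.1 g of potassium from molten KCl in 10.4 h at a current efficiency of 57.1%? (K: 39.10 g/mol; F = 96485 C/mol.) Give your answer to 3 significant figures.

2.09 A

n(K) = 18.1 / 39.10 = 0.4629 mol
K⁺ + e⁻ → K, so n(e⁻) = 0.4629 mol
Q = 0.4629 × 96485 / 0.571 = 78220 C
I = Q / t = 78220 / 37440 s = 2.09 A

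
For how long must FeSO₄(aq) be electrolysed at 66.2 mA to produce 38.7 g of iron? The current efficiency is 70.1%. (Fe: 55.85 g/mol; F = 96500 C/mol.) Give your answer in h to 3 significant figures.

n(Fe) = 38.7 / 55.85 = 0.6929 mol
Fe²⁺ + 2e⁻ → Fe, so n(e⁻) = 2 × 0.6929 = 1.386 mol
Q = 1.386 × 96500 / 0.701 = 1.908×10^5 C
t = Q / I = 1.908×10^5 / 0.0662 = 2.882×10^6 s = 801 h

801 h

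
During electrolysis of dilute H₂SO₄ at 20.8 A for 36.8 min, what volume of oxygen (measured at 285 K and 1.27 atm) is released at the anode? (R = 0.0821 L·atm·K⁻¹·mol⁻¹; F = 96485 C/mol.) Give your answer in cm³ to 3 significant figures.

2190 cm³

Charge passed = 20.8 × 2208 = 45930 C
n(e⁻) = Q/F = 45930/96485 = 0.4760 mol
2H₂O → O₂ + 4H⁺ + 4e⁻, so n(O₂) = 0.4760 / 4 = 0.1190 mol
V = nRT/P = 0.1190 × 0.0821 × 285 / 1.27 = 2.192 L
= 2190 cm³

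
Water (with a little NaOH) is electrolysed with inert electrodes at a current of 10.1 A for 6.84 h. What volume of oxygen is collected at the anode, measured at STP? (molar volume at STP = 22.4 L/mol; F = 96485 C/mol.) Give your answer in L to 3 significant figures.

Charge passed = 10.1 × 24624 = 2.487×10^5 C
n(e⁻) = Q/F = 2.487×10^5/96485 = 2.578 mol
2H₂O → O₂ + 4H⁺ + 4e⁻, so n(O₂) = 2.578 / 4 = 0.6445 mol
V = 0.6445 × 22.4 = 14.44 L

14.4 L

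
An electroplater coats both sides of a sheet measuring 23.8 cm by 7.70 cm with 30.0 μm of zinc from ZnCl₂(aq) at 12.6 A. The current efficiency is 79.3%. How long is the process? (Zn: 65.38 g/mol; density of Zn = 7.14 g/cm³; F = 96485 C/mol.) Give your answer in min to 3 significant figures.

Plated area = 2 × 23.8 × 7.70 = 366.5 cm²
Volume = 366.5 × 30.0×10⁻⁴ cm = 1.100 cm³
m(Zn) = 1.100 × 7.14 = 7.854 g
n(Zn) = 7.854 / 65.38 = 0.1201 mol; n(e⁻) = 2 × 0.1201 = 0.2402 mol
Q = 0.2402 × 96485 / 0.793 = 29230 C
t = 29230 / 12.6 = 2320 s = 38.7 min

38.7 min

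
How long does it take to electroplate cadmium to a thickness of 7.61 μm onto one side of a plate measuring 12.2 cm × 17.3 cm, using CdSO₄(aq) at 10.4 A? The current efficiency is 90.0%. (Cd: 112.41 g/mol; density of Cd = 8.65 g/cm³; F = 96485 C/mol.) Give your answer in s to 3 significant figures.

Plated area = 12.2 × 17.3 = 211.1 cm²
Volume = 211.1 × 7.61×10⁻⁴ cm = 0.1606 cm³
m(Cd) = 0.1606 × 8.65 = 1.389 g
n(Cd) = 1.389 / 112.41 = 0.01236 mol; n(e⁻) = 2 × 0.01236 = 0.02472 mol
Q = 0.02472 × 96485 / 0.900 = 2650 C
t = 2650 / 10.4 = 254.8 s

255 s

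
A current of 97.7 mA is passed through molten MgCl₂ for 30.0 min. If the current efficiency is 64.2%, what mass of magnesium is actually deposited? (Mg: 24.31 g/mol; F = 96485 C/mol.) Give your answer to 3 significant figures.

Q = 0.0977 × 1800 = 175.9 C
n(e⁻) = 175.9 / 96485 = 0.001823 mol
Mg²⁺ + 2e⁻ → Mg, so theoretical m(Mg) = 9.115×10^-4 × 24.31 = 0.02216 g
Actual mass = 64.2% × 0.02216 = 0.0142 g

0.0142 g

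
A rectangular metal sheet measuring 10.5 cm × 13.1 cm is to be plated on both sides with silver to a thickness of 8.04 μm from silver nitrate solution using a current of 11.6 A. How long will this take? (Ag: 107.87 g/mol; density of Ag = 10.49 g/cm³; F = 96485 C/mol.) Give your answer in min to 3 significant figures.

2.98 min

Plated area = 2 × 10.5 × 13.1 = 275.1 cm²
Volume = 275.1 × 8.04×10⁻⁴ cm = 0.2212 cm³
m(Ag) = 0.2212 × 10.49 = 2.320 g
n(Ag) = 2.320 / 107.87 = 0.02151 mol; n(e⁻) = 0.02151 mol
Q = 0.02151 × 96485 = 2075 C
t = 2075 / 11.6 = 178.9 s = 2.98 min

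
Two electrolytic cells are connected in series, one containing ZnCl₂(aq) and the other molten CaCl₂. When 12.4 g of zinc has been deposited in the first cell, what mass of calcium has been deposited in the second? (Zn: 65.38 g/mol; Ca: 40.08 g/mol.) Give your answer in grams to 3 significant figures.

7.60 g

n(Zn) = 12.4 / 65.38 = 0.1897 mol
Zn²⁺ + 2e⁻ → Zn, so n(e⁻) = 2 × 0.1897 = 0.3794 mol
In series, the same 0.3794 mol of electrons flows through the second cell.
Ca²⁺ + 2e⁻ → Ca, so n(Ca) = 0.3794 / 2 = 0.1897 mol
m(Ca) = 0.1897 × 40.08 = 7.60 g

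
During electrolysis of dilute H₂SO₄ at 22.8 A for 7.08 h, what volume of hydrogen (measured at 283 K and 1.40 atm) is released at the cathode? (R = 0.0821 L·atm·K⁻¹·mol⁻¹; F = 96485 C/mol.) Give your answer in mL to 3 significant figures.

Q = 22.8 A × 25488 s = 5.811×10^5 C
Moles of electrons = 5.811×10^5 / 96485 = 6.023 mol
2H⁺ + 2e⁻ → H₂, so n(H₂) = 6.023 / 2 = 3.012 mol
V = nRT/P = 3.012 × 0.0821 × 283 / 1.40 = 49.99 L
= 50000 mL

50000 mL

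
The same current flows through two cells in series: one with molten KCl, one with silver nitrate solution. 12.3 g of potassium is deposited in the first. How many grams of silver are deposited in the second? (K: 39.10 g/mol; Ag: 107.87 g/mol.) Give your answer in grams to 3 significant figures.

33.9 g

n(K) = 12.3 / 39.10 = 0.3146 mol
K⁺ + e⁻ → K, so n(e⁻) = 0.3146 mol
Since the cells are in series, n(e⁻) in the Ag cell is also 0.3146 mol.
Ag⁺ + e⁻ → Ag, so n(Ag) = 0.3146 mol
m(Ag) = 0.3146 × 107.87 = 33.9 g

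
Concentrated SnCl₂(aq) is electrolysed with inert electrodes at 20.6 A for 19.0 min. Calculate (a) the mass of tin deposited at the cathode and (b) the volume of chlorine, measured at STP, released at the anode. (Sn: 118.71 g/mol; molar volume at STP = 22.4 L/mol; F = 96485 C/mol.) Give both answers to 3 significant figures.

Q = 20.6 × 1140 = 23480 C; n(e⁻) = 23480 / 96485 = 0.2434 mol
Cathode: Sn²⁺ + 2e⁻ → Sn → n(Sn) = 0.2434/2 = 0.1217 mol → 14.4 g
Anode: 2Cl⁻ → Cl₂ + 2e⁻ → n(Cl₂) = 0.2434/2 = 0.1217 mol → 2.73 L

14.4 g Sn; 2.73 L Cl₂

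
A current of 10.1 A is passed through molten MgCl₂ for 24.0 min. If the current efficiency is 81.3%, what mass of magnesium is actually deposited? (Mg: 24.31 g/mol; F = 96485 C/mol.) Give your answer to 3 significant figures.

Q = 10.1 × 1440 = 14540 C
n(e⁻) = 14540 / 96485 = 0.1507 mol
Mg²⁺ + 2e⁻ → Mg, so theoretical m(Mg) = 0.07535 × 24.31 = 1.832 g
Actual mass = 81.3% × 1.832 = 1.49 g

1.49 g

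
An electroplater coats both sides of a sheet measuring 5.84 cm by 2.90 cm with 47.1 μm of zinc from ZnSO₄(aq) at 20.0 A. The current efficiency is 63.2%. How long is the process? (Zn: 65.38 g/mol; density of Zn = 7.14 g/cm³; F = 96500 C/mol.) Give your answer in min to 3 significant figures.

4.43 min

Plated area = 2 × 5.84 × 2.90 = 33.87 cm²
Volume = 33.87 × 47.1×10⁻⁴ cm = 0.1595 cm³
m(Zn) = 0.1595 × 7.14 = 1.139 g
n(Zn) = 1.139 / 65.38 = 0.01742 mol; n(e⁻) = 2 × 0.01742 = 0.03484 mol
Q = 0.03484 × 96500 / 0.632 = 5320 C
t = 5320 / 20.0 = 266.0 s = 4.43 min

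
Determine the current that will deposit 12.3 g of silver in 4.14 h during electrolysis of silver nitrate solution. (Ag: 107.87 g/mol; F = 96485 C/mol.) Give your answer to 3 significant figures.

0.738 A

n(Ag) = 12.3 / 107.87 = 0.1140 mol
Ag⁺ + e⁻ → Ag, so n(e⁻) = 0.1140 mol
Q = 0.1140 × 96485 = 11000 C
I = Q / t = 11000 / 14904 s = 0.738 A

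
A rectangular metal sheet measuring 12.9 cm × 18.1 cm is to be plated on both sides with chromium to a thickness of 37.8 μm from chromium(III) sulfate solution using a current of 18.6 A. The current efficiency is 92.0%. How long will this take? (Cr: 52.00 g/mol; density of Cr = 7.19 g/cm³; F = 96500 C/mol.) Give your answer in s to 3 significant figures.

4130 s

Plated area = 2 × 12.9 × 18.1 = 467.0 cm²
Volume = 467.0 × 37.8×10⁻⁴ cm = 1.765 cm³
m(Cr) = 1.765 × 7.19 = 12.69 g
n(Cr) = 12.69 / 52.00 = 0.2440 mol; n(e⁻) = 3 × 0.2440 = 0.7320 mol
Q = 0.7320 × 96500 / 0.920 = 76780 C
t = 76780 / 18.6 = 4128 s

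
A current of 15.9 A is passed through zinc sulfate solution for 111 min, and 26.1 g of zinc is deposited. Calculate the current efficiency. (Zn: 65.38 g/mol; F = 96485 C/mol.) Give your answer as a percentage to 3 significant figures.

72.7%

Q = 15.9 × 6660 = 1.059×10^5 C
n(e⁻) = 1.059×10^5 / 96485 = 1.098 mol
Zn²⁺ + 2e⁻ → Zn, so theoretical n(Zn) = 0.5490 mol → 35.89 g
Efficiency = 26.1 / 35.89 = 0.7272 = 72.7%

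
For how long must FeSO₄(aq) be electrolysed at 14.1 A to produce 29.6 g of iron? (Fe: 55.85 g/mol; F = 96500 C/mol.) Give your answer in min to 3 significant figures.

n(Fe) = 29.6 / 55.85 = 0.5300 mol
Fe²⁺ + 2e⁻ → Fe, so n(e⁻) = 2 × 0.5300 = 1.060 mol
Q = 1.060 × 96500 = 1.023×10^5 C
t = Q / I = 1.023×10^5 / 14.1 = 7255 s = 121 min

121 min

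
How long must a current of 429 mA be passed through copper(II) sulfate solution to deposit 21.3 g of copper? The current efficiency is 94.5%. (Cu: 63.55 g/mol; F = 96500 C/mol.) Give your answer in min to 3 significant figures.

n(Cu) = 21.3 / 63.55 = 0.3352 mol
Cu²⁺ + 2e⁻ → Cu, so n(e⁻) = 2 × 0.3352 = 0.6704 mol
Q = 0.6704 × 96500 / 0.945 = 68460 C
t = Q / I = 68460 / 0.429 = 1.596×10^5 s = 2660 min

2660 min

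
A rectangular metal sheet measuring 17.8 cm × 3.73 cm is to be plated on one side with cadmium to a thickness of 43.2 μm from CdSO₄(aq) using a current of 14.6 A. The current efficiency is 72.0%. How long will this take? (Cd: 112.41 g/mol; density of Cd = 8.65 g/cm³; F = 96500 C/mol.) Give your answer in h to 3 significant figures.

Plated area = 17.8 × 3.73 = 66.39 cm²
Volume = 66.39 × 43.2×10⁻⁴ cm = 0.2868 cm³
m(Cd) = 0.2868 × 8.65 = 2.481 g
n(Cd) = 2.481 / 112.41 = 0.02207 mol; n(e⁻) = 2 × 0.02207 = 0.04414 mol
Q = 0.04414 × 96500 / 0.720 = 5916 C
t = 5916 / 14.6 = 405.2 s = 0.113 h

0.113 h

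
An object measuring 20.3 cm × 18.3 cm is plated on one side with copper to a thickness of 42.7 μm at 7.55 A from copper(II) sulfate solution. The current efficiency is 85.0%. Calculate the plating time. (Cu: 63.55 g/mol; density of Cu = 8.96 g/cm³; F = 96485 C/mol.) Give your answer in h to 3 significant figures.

Plated area = 20.3 × 18.3 = 371.5 cm²
Volume = 371.5 × 42.7×10⁻⁴ cm = 1.586 cm³
m(Cu) = 1.586 × 8.96 = 14.21 g
n(Cu) = 14.21 / 63.55 = 0.2236 mol; n(e⁻) = 2 × 0.2236 = 0.4472 mol
Q = 0.4472 × 96485 / 0.850 = 50760 C
t = 50760 / 7.55 = 6723 s = 1.87 h

1.87 h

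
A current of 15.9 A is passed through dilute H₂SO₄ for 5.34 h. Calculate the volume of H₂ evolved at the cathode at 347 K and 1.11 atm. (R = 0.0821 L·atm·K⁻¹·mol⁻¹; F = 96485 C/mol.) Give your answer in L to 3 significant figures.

Charge passed = 15.9 × 19224 = 3.057×10^5 C
n(e⁻) = 3.057×10^5 / 96485 = 3.168 mol
2H⁺ + 2e⁻ → H₂, so n(H₂) = 3.168 / 2 = 1.584 mol
V = nRT/P = 1.584 × 0.0821 × 347 / 1.11 = 40.65 L

40.7 L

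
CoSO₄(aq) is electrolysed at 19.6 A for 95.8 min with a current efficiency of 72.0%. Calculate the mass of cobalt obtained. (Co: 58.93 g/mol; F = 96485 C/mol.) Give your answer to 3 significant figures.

24.8 g

Q = 19.6 × 5748 = 1.127×10^5 C
n(e⁻) = 1.127×10^5 / 96485 = 1.168 mol
Co²⁺ + 2e⁻ → Co, so theoretical m(Co) = 0.5840 × 58.93 = 34.42 g
Actual mass = 72.0% × 34.42 = 24.8 g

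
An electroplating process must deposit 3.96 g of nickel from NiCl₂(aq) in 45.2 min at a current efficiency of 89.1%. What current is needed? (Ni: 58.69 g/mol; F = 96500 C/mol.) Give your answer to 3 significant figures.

n(Ni) = 3.96 / 58.69 = 0.06747 mol
Ni²⁺ + 2e⁻ → Ni, so n(e⁻) = 2 × 0.06747 = 0.1349 mol
Q = 0.1349 × 96500 / 0.891 = 14610 C
I = Q / t = 14610 / 2712 s = 5.39 A

5.39 A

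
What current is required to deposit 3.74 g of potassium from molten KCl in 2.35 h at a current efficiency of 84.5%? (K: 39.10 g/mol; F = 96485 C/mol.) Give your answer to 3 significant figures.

n(K) = 3.74 / 39.10 = 0.09565 mol
K⁺ + e⁻ → K, so n(e⁻) = 0.09565 mol
Q = 0.09565 × 96485 / 0.845 = 10920 C
I = Q / t = 10920 / 8460 s = 1.29 A

1.29 A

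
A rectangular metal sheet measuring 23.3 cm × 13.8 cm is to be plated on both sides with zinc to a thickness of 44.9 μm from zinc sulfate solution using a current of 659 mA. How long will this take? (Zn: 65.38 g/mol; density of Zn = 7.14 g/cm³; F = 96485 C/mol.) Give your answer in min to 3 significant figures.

Plated area = 2 × 23.3 × 13.8 = 643.1 cm²
Volume = 643.1 × 44.9×10⁻⁴ cm = 2.888 cm³
m(Zn) = 2.888 × 7.14 = 20.62 g
n(Zn) = 20.62 / 65.38 = 0.3154 mol; n(e⁻) = 2 × 0.3154 = 0.6308 mol
Q = 0.6308 × 96485 = 60860 C
t = 60860 / 0.659 = 92350 s = 1540 min

1540 min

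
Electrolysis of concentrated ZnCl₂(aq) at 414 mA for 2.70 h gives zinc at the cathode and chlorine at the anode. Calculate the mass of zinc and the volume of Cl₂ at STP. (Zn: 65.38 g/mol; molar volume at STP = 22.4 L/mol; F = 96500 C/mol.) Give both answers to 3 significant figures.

Q = 0.414 × 9720 = 4024 C; n(e⁻) = 4024 / 96500 = 0.04170 mol
Cathode: Zn²⁺ + 2e⁻ → Zn → n(Zn) = 0.04170/2 = 0.02085 mol → 1.36 g
Anode: 2Cl⁻ → Cl₂ + 2e⁻ → n(Cl₂) = 0.04170/2 = 0.02085 mol → 0.467 L

1.36 g Zn; 0.467 L Cl₂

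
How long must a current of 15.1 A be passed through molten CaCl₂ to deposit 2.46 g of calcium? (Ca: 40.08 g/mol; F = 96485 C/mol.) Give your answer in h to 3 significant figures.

0.218 h

n(Ca) = 2.46 / 40.08 = 0.06138 mol
Ca²⁺ + 2e⁻ → Ca, so n(e⁻) = 2 × 0.06138 = 0.1228 mol
Q = 0.1228 × 96485 = 11850 C
t = Q / I = 11850 / 15.1 = 784.8 s = 0.218 h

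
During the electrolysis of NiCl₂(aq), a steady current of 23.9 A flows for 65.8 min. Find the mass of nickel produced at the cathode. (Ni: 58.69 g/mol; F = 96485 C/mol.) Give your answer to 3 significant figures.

Q = It = 23.9 × 3948 = 94360 C
Moles of electrons = 94360 / 96485 = 0.9780 mol
Ni²⁺ + 2e⁻ → Ni, so n(Ni) = 0.9780 / 2 = 0.4890 mol
m = 0.4890 × 58.69 = 28.7 g

28.7 g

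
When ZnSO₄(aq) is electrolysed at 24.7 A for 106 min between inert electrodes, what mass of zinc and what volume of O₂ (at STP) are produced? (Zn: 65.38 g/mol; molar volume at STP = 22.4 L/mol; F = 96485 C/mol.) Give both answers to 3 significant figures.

Q = 24.7 × 6360 = 1.571×10^5 C; n(e⁻) = 1.571×10^5 / 96485 = 1.628 mol
Cathode: Zn²⁺ + 2e⁻ → Zn → n(Zn) = 1.628/2 = 0.8140 mol → 53.2 g
Anode: 2H₂O → O₂ + 4H⁺ + 4e⁻ → n(O₂) = 1.628/4 = 0.4070 mol → 9.12 L

53.2 g Zn; 9.12 L O₂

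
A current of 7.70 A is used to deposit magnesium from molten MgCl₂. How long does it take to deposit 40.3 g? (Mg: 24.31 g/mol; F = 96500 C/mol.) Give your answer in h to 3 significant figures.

n(Mg) = 40.3 / 24.31 = 1.658 mol
Mg²⁺ + 2e⁻ → Mg, so n(e⁻) = 2 × 1.658 = 3.316 mol
Q = 3.316 × 96500 = 3.200×10^5 C
t = Q / I = 3.200×10^5 / 7.70 = 41560 s = 11.5 h

11.5 h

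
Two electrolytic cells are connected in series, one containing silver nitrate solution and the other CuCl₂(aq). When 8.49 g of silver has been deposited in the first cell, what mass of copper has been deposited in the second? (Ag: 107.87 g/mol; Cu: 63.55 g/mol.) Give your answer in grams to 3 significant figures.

n(Ag) = 8.49 / 107.87 = 0.07871 mol
Ag⁺ + e⁻ → Ag, so n(e⁻) = 0.07871 mol
In series, the same 0.07871 mol of electrons flows through the second cell.
Cu²⁺ + 2e⁻ → Cu, so n(Cu) = 0.07871 / 2 = 0.03936 mol
m(Cu) = 0.03936 × 63.55 = 2.50 g

2.50 g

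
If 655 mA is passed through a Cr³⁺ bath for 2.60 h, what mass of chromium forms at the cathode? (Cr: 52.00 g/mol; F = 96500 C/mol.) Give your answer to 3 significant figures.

1.10 g

Charge passed = 0.655 × 9360 = 6131 C
n(e⁻) = Q/F = 6131/96500 = 0.06353 mol
Cr³⁺ + 3e⁻ → Cr, so n(Cr) = 0.06353 / 3 = 0.02118 mol
m = 0.02118 × 52.00 = 1.10 g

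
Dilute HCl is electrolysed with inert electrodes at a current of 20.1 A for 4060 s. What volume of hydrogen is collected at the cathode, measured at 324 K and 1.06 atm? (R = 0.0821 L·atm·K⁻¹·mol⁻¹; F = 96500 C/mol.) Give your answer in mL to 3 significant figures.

Q = It = 20.1 × 4060 = 81610 C
n(e⁻) = Q/F = 81610/96500 = 0.8457 mol
2H⁺ + 2e⁻ → H₂, so n(H₂) = 0.8457 / 2 = 0.4229 mol
V = nRT/P = 0.4229 × 0.0821 × 324 / 1.06 = 10.61 L
= 10600 mL

10600 mL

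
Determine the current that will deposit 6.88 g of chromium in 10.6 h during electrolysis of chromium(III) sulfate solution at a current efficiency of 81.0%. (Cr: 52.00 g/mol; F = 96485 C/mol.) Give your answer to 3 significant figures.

1.24 A

n(Cr) = 6.88 / 52.00 = 0.1323 mol
Cr³⁺ + 3e⁻ → Cr, so n(e⁻) = 3 × 0.1323 = 0.3969 mol
Q = 0.3969 × 96485 / 0.810 = 47280 C
I = Q / t = 47280 / 38160 s = 1.24 A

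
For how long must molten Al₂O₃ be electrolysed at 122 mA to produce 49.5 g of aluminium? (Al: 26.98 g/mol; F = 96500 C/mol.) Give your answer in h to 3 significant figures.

1210 h

n(Al) = 49.5 / 26.98 = 1.835 mol
Al³⁺ + 3e⁻ → Al, so n(e⁻) = 3 × 1.835 = 5.505 mol
Q = 5.505 × 96500 = 5.312×10^5 C
t = Q / I = 5.312×10^5 / 0.122 = 4.354×10^6 s = 1210 h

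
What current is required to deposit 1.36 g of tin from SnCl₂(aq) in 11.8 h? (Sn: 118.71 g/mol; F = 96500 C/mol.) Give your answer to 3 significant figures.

0.0521 A

n(Sn) = 1.36 / 118.71 = 0.01146 mol
Sn²⁺ + 2e⁻ → Sn, so n(e⁻) = 2 × 0.01146 = 0.02292 mol
Q = 0.02292 × 96500 = 2212 C
I = Q / t = 2212 / 42480 s = 0.0521 A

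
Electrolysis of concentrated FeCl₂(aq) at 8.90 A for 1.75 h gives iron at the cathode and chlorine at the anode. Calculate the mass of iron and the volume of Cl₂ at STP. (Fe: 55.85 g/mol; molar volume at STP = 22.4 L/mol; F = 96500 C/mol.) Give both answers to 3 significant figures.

16.2 g Fe; 6.51 L Cl₂

Q = 8.90 × 6300 = 56070 C; n(e⁻) = 56070 / 96500 = 0.5810 mol
Cathode: Fe²⁺ + 2e⁻ → Fe → n(Fe) = 0.5810/2 = 0.2905 mol → 16.2 g
Anode: 2Cl⁻ → Cl₂ + 2e⁻ → n(Cl₂) = 0.5810/2 = 0.2905 mol → 6.51 L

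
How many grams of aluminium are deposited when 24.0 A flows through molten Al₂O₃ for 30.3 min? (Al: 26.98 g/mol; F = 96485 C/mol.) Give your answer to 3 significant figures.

4.07 g

Q = It = 24.0 × 1818 = 43630 C
Moles of electrons = 43630 / 96485 = 0.4522 mol
Al³⁺ + 3e⁻ → Al, so n(Al) = 0.4522 / 3 = 0.1507 mol
m = 0.1507 × 26.98 = 4.07 g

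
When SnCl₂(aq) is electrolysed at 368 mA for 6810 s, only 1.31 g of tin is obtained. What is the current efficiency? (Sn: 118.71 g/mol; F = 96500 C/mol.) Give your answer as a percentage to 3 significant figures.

85.0%

Q = 0.368 × 6810 = 2506 C
n(e⁻) = 2506 / 96500 = 0.02597 mol
Sn²⁺ + 2e⁻ → Sn, so theoretical n(Sn) = 0.01299 mol → 1.542 g
Efficiency = 1.31 / 1.542 = 0.8495 = 85.0%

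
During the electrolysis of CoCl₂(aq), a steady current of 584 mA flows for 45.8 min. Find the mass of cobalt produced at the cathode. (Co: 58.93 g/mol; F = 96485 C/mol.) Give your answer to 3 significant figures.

0.490 g

Charge passed = 0.584 × 2748 = 1605 C
n(e⁻) = 1605 / 96485 = 0.01663 mol
Co²⁺ + 2e⁻ → Co, so n(Co) = 0.01663 / 2 = 0.008315 mol
m = 0.008315 × 58.93 = 0.490 g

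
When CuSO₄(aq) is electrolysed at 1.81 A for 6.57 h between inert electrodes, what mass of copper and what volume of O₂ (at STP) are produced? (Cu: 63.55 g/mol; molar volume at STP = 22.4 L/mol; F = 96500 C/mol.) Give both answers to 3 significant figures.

14.1 g Cu; 2.48 L O₂

Q = 1.81 × 23652 = 42810 C; n(e⁻) = 42810 / 96500 = 0.4436 mol
Cathode: Cu²⁺ + 2e⁻ → Cu → n(Cu) = 0.4436/2 = 0.2218 mol → 14.1 g
Anode: 2H₂O → O₂ + 4H⁺ + 4e⁻ → n(O₂) = 0.4436/4 = 0.1109 mol → 2.48 L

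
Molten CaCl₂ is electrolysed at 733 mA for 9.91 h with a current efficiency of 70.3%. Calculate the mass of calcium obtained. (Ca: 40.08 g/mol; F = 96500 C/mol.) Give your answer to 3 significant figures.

Q = 0.733 × 35676 = 26150 C
n(e⁻) = 26150 / 96500 = 0.2710 mol
Ca²⁺ + 2e⁻ → Ca, so theoretical m(Ca) = 0.1355 × 40.08 = 5.431 g
Actual mass = 70.3% × 5.431 = 3.82 g

3.82 g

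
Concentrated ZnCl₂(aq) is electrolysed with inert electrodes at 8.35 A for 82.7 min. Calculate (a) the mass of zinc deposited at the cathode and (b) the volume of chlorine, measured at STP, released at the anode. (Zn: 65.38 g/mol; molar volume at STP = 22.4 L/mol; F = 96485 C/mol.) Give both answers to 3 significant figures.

Q = 8.35 × 4962 = 41430 C; n(e⁻) = 41430 / 96485 = 0.4294 mol
Cathode: Zn²⁺ + 2e⁻ → Zn → n(Zn) = 0.4294/2 = 0.2147 mol → 14.0 g
Anode: 2Cl⁻ → Cl₂ + 2e⁻ → n(Cl₂) = 0.4294/2 = 0.2147 mol → 4.81 L

14.0 g Zn; 4.81 L Cl₂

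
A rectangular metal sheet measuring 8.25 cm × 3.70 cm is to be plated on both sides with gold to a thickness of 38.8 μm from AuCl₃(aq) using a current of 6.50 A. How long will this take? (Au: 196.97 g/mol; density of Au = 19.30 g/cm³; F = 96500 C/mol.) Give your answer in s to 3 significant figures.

1030 s

Plated area = 2 × 8.25 × 3.70 = 61.05 cm²
Volume = 61.05 × 38.8×10⁻⁴ cm = 0.2369 cm³
m(Au) = 0.2369 × 19.30 = 4.572 g
n(Au) = 4.572 / 196.97 = 0.02321 mol; n(e⁻) = 3 × 0.02321 = 0.06963 mol
Q = 0.06963 × 96500 = 6719 C
t = 6719 / 6.50 = 1034 s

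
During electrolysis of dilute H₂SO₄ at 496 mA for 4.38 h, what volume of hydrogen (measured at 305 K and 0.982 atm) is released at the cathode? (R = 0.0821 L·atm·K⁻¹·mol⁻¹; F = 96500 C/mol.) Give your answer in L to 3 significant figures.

1.03 L

Q = 0.496 A × 15768 s = 7821 C
Moles of electrons = 7821 / 96500 = 0.08105 mol
2H⁺ + 2e⁻ → H₂, so n(H₂) = 0.08105 / 2 = 0.04053 mol
V = nRT/P = 0.04053 × 0.0821 × 305 / 0.982 = 1.033 L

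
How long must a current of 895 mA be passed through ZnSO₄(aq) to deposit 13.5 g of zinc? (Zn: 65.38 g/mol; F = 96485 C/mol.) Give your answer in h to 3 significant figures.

12.4 h

n(Zn) = 13.5 / 65.38 = 0.2065 mol
Zn²⁺ + 2e⁻ → Zn, so n(e⁻) = 2 × 0.2065 = 0.4130 mol
Q = 0.4130 × 96485 = 39850 C
t = Q / I = 39850 / 0.895 = 44530 s = 12.4 h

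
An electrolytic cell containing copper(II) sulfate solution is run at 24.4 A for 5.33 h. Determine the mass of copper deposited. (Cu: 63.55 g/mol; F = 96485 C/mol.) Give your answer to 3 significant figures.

154 g

Q = It = 24.4 × 19188 = 4.682×10^5 C
Moles of electrons = 4.682×10^5 / 96485 = 4.853 mol
Cu²⁺ + 2e⁻ → Cu, so n(Cu) = 4.853 / 2 = 2.427 mol
m = 2.427 × 63.55 = 154 g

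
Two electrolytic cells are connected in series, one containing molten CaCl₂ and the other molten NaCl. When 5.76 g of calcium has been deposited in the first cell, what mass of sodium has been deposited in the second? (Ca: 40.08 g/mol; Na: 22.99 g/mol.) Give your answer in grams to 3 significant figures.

n(Ca) = 5.76 / 40.08 = 0.1437 mol
Ca²⁺ + 2e⁻ → Ca, so n(e⁻) = 2 × 0.1437 = 0.2874 mol
Same current for the same time ⇒ same n(e⁻) = 0.2874 mol in both cells.
Na⁺ + e⁻ → Na, so n(Na) = 0.2874 mol
m(Na) = 0.2874 × 22.99 = 6.61 g

6.61 g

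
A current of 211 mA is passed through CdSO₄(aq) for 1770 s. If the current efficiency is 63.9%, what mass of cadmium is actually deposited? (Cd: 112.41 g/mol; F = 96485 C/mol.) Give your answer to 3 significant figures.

0.139 g

Q = 0.211 × 1770 = 373.5 C
n(e⁻) = 373.5 / 96485 = 0.003871 mol
Cd²⁺ + 2e⁻ → Cd, so theoretical m(Cd) = 0.001936 × 112.41 = 0.2176 g
Actual mass = 63.9% × 0.2176 = 0.139 g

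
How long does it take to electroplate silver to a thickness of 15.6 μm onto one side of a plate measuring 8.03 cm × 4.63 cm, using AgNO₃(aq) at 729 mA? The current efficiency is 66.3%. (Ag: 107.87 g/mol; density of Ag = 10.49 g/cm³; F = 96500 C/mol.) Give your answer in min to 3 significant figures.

Plated area = 8.03 × 4.63 = 37.18 cm²
Volume = 37.18 × 15.6×10⁻⁴ cm = 0.05800 cm³
m(Ag) = 0.05800 × 10.49 = 0.6084 g
n(Ag) = 0.6084 / 107.87 = 0.005640 mol; n(e⁻) = 0.005640 mol
Q = 0.005640 × 96500 / 0.663 = 820.9 C
t = 820.9 / 0.729 = 1126 s = 18.8 min

18.8 min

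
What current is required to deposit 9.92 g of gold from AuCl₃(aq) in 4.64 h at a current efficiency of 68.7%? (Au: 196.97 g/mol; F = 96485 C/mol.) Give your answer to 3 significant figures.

1.27 A

n(Au) = 9.92 / 196.97 = 0.05036 mol
Au³⁺ + 3e⁻ → Au, so n(e⁻) = 3 × 0.05036 = 0.1511 mol
Q = 0.1511 × 96485 / 0.687 = 21220 C
I = Q / t = 21220 / 16704 s = 1.27 A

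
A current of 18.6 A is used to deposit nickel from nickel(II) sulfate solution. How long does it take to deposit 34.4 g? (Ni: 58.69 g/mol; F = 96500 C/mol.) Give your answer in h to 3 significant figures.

1.69 h

n(Ni) = 34.4 / 58.69 = 0.5861 mol
Ni²⁺ + 2e⁻ → Ni, so n(e⁻) = 2 × 0.5861 = 1.172 mol
Q = 1.172 × 96500 = 1.131×10^5 C
t = Q / I = 1.131×10^5 / 18.6 = 6081 s = 1.69 h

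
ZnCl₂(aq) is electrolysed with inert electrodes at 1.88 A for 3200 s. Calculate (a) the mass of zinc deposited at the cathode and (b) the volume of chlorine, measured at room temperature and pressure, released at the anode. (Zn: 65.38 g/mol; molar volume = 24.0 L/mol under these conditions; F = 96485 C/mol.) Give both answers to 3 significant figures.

Q = 1.88 × 3200 = 6016 C; n(e⁻) = 6016 / 96485 = 0.06235 mol
Cathode: Zn²⁺ + 2e⁻ → Zn → n(Zn) = 0.06235/2 = 0.03118 mol → 2.04 g
Anode: 2Cl⁻ → Cl₂ + 2e⁻ → n(Cl₂) = 0.06235/2 = 0.03118 mol → 0.748 L

2.04 g Zn; 0.748 L Cl₂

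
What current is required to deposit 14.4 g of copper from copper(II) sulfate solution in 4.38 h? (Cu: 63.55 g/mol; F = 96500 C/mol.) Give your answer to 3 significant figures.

2.77 A

n(Cu) = 14.4 / 63.55 = 0.2266 mol
Cu²⁺ + 2e⁻ → Cu, so n(e⁻) = 2 × 0.2266 = 0.4532 mol
Q = 0.4532 × 96500 = 43730 C
I = Q / t = 43730 / 15768 s = 2.77 A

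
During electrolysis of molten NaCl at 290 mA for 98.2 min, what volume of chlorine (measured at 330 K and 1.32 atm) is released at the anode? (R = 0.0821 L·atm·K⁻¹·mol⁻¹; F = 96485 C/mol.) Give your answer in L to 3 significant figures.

Q = 0.290 A × 5892 s = 1709 C
n(e⁻) = 1709 / 96485 = 0.01771 mol
2Cl⁻ → Cl₂ + 2e⁻, so n(Cl₂) = 0.01771 / 2 = 0.008855 mol
V = nRT/P = 0.008855 × 0.0821 × 330 / 1.32 = 0.1817 L

0.182 L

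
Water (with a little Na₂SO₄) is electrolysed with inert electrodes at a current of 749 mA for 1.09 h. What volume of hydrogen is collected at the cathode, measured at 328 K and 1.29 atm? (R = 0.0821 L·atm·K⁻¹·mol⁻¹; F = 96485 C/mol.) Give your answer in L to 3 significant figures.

0.318 L

Q = It = 0.749 × 3924 = 2939 C
n(e⁻) = Q/F = 2939/96485 = 0.03046 mol
2H⁺ + 2e⁻ → H₂, so n(H₂) = 0.03046 / 2 = 0.01523 mol
V = nRT/P = 0.01523 × 0.0821 × 328 / 1.29 = 0.3179 L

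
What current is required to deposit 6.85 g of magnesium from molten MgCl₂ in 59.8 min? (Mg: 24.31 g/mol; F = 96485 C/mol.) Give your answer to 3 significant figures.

15.2 A

n(Mg) = 6.85 / 24.31 = 0.2818 mol
Mg²⁺ + 2e⁻ → Mg, so n(e⁻) = 2 × 0.2818 = 0.5636 mol
Q = 0.5636 × 96485 = 54380 C
I = Q / t = 54380 / 3588 s = 15.2 A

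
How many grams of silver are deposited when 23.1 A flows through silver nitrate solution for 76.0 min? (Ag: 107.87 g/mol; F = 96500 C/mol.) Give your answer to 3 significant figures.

118 g

Q = It = 23.1 × 4560 = 1.053×10^5 C
n(e⁻) = Q/F = 1.053×10^5/96500 = 1.091 mol
Ag⁺ + e⁻ → Ag, so n(Ag) = 1.091 mol
m = 1.091 × 107.87 = 118 g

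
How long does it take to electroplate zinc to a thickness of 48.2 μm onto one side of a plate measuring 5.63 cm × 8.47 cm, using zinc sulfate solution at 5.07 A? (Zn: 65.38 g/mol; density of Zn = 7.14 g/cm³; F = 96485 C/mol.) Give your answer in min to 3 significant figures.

15.9 min

Plated area = 5.63 × 8.47 = 47.69 cm²
Volume = 47.69 × 48.2×10⁻⁴ cm = 0.2299 cm³
m(Zn) = 0.2299 × 7.14 = 1.641 g
n(Zn) = 1.641 / 65.38 = 0.02510 mol; n(e⁻) = 2 × 0.02510 = 0.05020 mol
Q = 0.05020 × 96485 = 4844 C
t = 4844 / 5.07 = 955.4 s = 15.9 min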